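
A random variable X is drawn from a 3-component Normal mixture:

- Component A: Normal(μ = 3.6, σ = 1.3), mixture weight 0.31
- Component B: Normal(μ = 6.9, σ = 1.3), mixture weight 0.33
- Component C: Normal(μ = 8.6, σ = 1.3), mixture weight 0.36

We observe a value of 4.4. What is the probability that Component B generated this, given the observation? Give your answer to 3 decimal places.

0.167

Apply Bayes' rule: the posterior for each component is proportional to its prior times its likelihood at x.
Evaluate each component's likelihood at the observed value:
  p_A = (1/(1.3·√(2π)))·exp(−(4.4−3.6)²/(2·1.3²)) = 0.306879·exp(-0.18935) = 0.253941
  p_B = (1/(1.3·√(2π)))·exp(−(4.4−6.9)²/(2·1.3²)) = 0.306879·exp(-1.84911) = 0.0482956
  p_C = (1/(1.3·√(2π)))·exp(−(4.4−8.6)²/(2·1.3²)) = 0.306879·exp(-5.21893) = 0.00166116
Multiply by the mixture weights:
  w_A·p_A = 0.31 × 0.253941 = 0.0787218
  w_B·p_B = 0.33 × 0.0482956 = 0.0159375
  w_C·p_C = 0.36 × 0.00166116 = 0.000598018
Marginal: 0.0787218 + 0.0159375 + 0.000598018 = 0.0952574
P(Component B | data) ≈ 0.167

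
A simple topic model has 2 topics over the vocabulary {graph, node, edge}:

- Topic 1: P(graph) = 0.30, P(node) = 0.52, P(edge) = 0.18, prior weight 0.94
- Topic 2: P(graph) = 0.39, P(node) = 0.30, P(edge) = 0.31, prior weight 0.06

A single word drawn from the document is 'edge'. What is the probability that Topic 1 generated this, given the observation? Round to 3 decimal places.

0.901

The responsibility of component k is w_k f_k(x) divided by Σ_j w_j f_j(x).
Component likelihoods at x = 'edge':
  L_1 = P(edge | comp) = 0.18
  L_2 = P(edge | comp) = 0.31
Unnormalised posteriors:
  w_1·L_1 = 0.94 × 0.18 = 0.1692
  w_2·L_2 = 0.06 × 0.31 = 0.0186
Evidence: 0.1692 + 0.0186 = 0.1878
P(Topic 1 | x) = 0.1692 / 0.1878 ≈ 0.901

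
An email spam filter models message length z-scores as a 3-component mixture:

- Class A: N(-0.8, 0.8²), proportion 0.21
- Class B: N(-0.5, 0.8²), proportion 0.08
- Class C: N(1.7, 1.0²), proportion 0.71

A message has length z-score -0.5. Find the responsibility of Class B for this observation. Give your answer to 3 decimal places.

P(component k | x) = π_k·f_k(x) / marginal(x), where marginal(x) = Σ_j π_j·f_j(x).
Evaluate each component's likelihood at the observed value:
  p_A = (1/(0.8·√(2π)))·exp(−(-0.5−-0.8)²/(2·0.8²)) = 0.498678·exp(-0.07031) = 0.464819
  p_B = (1/(0.8·√(2π)))·exp(−(-0.5−-0.5)²/(2·0.8²)) = 0.498678·exp(-0.00000) = 0.498678
  p_C = (1/(1.0·√(2π)))·exp(−(-0.5−1.7)²/(2·1.0²)) = 0.398942·exp(-2.42000) = 0.0354746
Weight by the priors:
  π_A·p_A = 0.21 × 0.464819 = 0.097612
  π_B·p_B = 0.08 × 0.498678 = 0.0398942
  π_C·p_C = 0.71 × 0.0354746 = 0.025187
Marginal: 0.097612 + 0.0398942 + 0.025187 = 0.162693
P(Class B | data) ≈ 0.245

0.245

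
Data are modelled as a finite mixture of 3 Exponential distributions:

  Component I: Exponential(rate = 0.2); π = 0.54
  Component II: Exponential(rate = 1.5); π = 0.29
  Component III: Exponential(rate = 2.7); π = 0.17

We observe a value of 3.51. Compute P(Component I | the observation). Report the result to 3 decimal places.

The responsibility of component k is P(Z=k) f_k(x) divided by Σ_j P(Z=j) f_j(x).
Component likelihoods at x = 3.51:
  L_I = 0.0991186
  L_II = 0.00775409
  L_III = 0.000206802
Multiply by the mixture weights:
  P(Z=I)·L_I = 0.54 × 0.0991186 = 0.0535241
  P(Z=II)·L_II = 0.29 × 0.00775409 = 0.00224869
  P(Z=III)·L_III = 0.17 × 0.000206802 = 3.51564e-05
Normaliser: 0.0535241 + 0.00224869 + 3.51564e-05 = 0.0558079
P(Component I | 3.51) = 0.0535241 / 0.0558079 ≈ 0.959

0.959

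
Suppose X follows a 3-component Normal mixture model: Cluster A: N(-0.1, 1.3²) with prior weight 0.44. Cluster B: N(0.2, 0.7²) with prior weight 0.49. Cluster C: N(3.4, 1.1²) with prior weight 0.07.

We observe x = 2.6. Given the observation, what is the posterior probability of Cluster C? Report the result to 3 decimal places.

0.543

P(component k | x) = π_k·f_k(x) / marginal(x), where marginal(x) = Σ_j π_j·f_j(x).
Evaluate each component's likelihood at the observed value:
  f_A = (1/(1.3·√(2π)))·exp(−(2.6−-0.1)²/(2·1.3²)) = 0.306879·exp(-2.15680) = 0.0355041
  f_B = (1/(0.7·√(2π)))·exp(−(2.6−0.2)²/(2·0.7²)) = 0.569918·exp(-5.87755) = 0.0015967
  f_C = (1/(1.1·√(2π)))·exp(−(2.6−3.4)²/(2·1.1²)) = 0.362675·exp(-0.26446) = 0.278396
Multiply by the mixture weights:
  π_A·f_A = 0.44 × 0.0355041 = 0.0156218
  π_B·f_B = 0.49 × 0.0015967 = 0.000782384
  π_C·f_C = 0.07 × 0.278396 = 0.0194877
Denominator: 0.0156218 + 0.000782384 + 0.0194877 = 0.0358919
So the posterior for Cluster C is 0.0194877 / 0.0358919 ≈ 0.543.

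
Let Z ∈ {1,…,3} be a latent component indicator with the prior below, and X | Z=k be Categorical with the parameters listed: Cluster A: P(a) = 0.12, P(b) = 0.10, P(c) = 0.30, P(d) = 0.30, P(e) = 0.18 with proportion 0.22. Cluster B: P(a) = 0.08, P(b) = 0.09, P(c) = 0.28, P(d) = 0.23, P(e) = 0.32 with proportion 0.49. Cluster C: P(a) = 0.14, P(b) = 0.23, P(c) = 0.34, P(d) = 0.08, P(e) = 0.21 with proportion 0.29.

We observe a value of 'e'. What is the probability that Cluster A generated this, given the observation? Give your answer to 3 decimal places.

By Bayes' theorem, P(k | x) = P(Z=k) f_k(x) / Σ_j P(Z=j) f_j(x).
Component likelihoods at x = 'e':
  p_A = P(e | comp) = 0.18
  p_B = P(e | comp) = 0.32
  p_C = P(e | comp) = 0.21
Prior × likelihood for each component:
  P(Z=A)·p_A = 0.22 × 0.18 = 0.0396
  P(Z=B)·p_B = 0.49 × 0.32 = 0.1568
  P(Z=C)·p_C = 0.29 × 0.21 = 0.0609
Normaliser: 0.0396 + 0.1568 + 0.0609 = 0.2573
P(Cluster A | x) ≈ 0.154

0.154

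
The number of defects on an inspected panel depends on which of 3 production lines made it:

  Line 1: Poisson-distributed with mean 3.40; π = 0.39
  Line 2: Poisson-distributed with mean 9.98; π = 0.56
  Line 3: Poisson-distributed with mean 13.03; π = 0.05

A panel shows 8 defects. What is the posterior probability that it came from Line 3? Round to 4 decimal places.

0.0317

By Bayes' theorem, P(k | x) = P(Z=k) f_k(x) / Σ_j P(Z=j) f_j(x).
Component likelihoods at x = 8 defects:
  p_1 = 0.0147812
  p_2 = 0.113049
  p_3 = 0.0452041
Prior × likelihood for each component:
  P(Z=1)·p_1 = 0.39 × 0.0147812 = 0.00576467
  P(Z=2)·p_2 = 0.56 × 0.113049 = 0.0633072
  P(Z=3)·p_3 = 0.05 × 0.0452041 = 0.0022602
Evidence: 0.00576467 + 0.0633072 + 0.0022602 = 0.071332
Responsibility of Line 3: 0.0022602 / 0.071332 ≈ 0.0317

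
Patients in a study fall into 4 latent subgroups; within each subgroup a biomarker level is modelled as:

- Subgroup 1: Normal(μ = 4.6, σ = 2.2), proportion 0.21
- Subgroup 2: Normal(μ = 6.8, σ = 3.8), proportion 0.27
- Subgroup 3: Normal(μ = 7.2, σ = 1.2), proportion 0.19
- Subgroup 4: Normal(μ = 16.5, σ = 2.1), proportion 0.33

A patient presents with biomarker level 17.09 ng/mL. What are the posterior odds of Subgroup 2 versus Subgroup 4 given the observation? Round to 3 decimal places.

Only the two components matter; the odds are (π_i f_i(x)) / (π_j f_j(x)).
Component likelihoods at x = 17.09 ng/mL:
  f_1 = 1.8177e-08
  f_2 = 0.00268443
  f_3 = 5.91544e-16
  f_4 = 0.182621
0.000724796 / 0.0602649 ≈ 0.012

0.012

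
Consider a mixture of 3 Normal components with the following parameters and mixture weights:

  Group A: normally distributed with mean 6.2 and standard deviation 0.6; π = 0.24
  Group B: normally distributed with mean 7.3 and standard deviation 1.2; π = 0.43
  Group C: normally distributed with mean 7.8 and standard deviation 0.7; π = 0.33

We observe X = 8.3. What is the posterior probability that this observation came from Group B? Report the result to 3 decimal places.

P(component k | x) = π_k·f_k(x) / marginal(x), where marginal(x) = Σ_j π_j·f_j(x).
Evaluate each component's likelihood at the observed value:
  f_A = (1/(0.6·√(2π)))·exp(−(8.3−6.2)²/(2·0.6²)) = 0.664904·exp(-6.12500) = 0.00145447
  f_B = (1/(1.2·√(2π)))·exp(−(8.3−7.3)²/(2·1.2²)) = 0.332452·exp(-0.34722) = 0.234927
  f_C = (1/(0.7·√(2π)))·exp(−(8.3−7.8)²/(2·0.7²)) = 0.569918·exp(-0.25510) = 0.441593
Unnormalised posteriors:
  π_A·f_A = 0.24 × 0.00145447 = 0.000349073
  π_B·f_B = 0.43 × 0.234927 = 0.101018
  π_C·f_C = 0.33 × 0.441593 = 0.145726
Sum: 0.000349073 + 0.101018 + 0.145726 = 0.247093
Responsibility of Group B: 0.101018 / 0.247093 ≈ 0.409

0.409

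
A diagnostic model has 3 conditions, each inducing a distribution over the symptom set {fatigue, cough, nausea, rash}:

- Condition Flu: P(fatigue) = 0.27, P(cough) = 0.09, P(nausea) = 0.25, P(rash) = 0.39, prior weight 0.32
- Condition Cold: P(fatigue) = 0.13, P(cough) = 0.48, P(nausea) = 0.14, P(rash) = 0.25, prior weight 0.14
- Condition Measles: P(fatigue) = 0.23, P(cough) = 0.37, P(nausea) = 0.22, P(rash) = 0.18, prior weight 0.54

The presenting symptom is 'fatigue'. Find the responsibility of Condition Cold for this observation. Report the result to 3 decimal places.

0.080

The responsibility of component k is π_k f_k(x) divided by Σ_j π_j f_j(x).
Evaluate each component's likelihood at the observed value:
  L_Flu = P(fatigue | comp) = 0.27
  L_Cold = P(fatigue | comp) = 0.13
  L_Measles = P(fatigue | comp) = 0.23
Multiply by the mixture weights:
  π_Flu·L_Flu = 0.32 × 0.27 = 0.0864
  π_Cold·L_Cold = 0.14 × 0.13 = 0.0182
  π_Measles·L_Measles = 0.54 × 0.23 = 0.1242
Evidence: 0.0864 + 0.0182 + 0.1242 = 0.2288
So the posterior for Condition Cold is 0.0182 / 0.2288 ≈ 0.080.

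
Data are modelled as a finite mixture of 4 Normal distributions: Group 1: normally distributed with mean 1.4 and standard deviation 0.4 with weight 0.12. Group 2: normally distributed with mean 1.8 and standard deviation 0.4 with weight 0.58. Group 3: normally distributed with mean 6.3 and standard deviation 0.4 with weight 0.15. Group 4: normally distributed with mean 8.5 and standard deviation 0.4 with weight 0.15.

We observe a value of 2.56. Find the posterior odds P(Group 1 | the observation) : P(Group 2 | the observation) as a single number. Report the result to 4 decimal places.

0.0188

Since P(k|x) ∝ π_k f_k(x), the posterior odds are π_i f_i(x) / (π_j f_j(x)).
Component likelihoods at x = 2.56:
  f_1 = (1/(0.4·√(2π)))·exp(−(2.56−1.4)²/(2·0.4²)) = 0.997356·exp(-4.20500) = 0.0148813
  f_2 = (1/(0.4·√(2π)))·exp(−(2.56−1.8)²/(2·0.4²)) = 0.997356·exp(-1.80500) = 0.16404
  f_3 = (1/(0.4·√(2π)))·exp(−(2.56−6.3)²/(2·0.4²)) = 0.997356·exp(-43.71125) = 1.03585e-19
  f_4 = (1/(0.4·√(2π)))·exp(−(2.56−8.5)²/(2·0.4²)) = 0.997356·exp(-110.26125) = 1.29717e-48
Odds = (0.12/0.58) × (0.0148813/0.16404) = 0.206897 × 0.090718 ≈ 0.0188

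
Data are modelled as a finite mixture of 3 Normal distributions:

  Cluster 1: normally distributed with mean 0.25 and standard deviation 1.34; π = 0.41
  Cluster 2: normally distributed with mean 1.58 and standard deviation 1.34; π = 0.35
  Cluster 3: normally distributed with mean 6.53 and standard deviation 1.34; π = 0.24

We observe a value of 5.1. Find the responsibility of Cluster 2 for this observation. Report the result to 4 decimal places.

0.0753

P(component k | x) = π_k·f_k(x) / marginal(x), where marginal(x) = Σ_j π_j·f_j(x).
Normal densities:
  f_1 = 0.000425755
  f_2 = 0.00944925
  f_3 = 0.168465
Unnormalised posteriors:
  π_1·f_1 = 0.41 × 0.000425755 = 0.000174559
  π_2·f_2 = 0.35 × 0.00944925 = 0.00330724
  π_3·f_3 = 0.24 × 0.168465 = 0.0404316
Sum: 0.000174559 + 0.00330724 + 0.0404316 = 0.0439134
P(Cluster 2 | the observation) ≈ 0.0753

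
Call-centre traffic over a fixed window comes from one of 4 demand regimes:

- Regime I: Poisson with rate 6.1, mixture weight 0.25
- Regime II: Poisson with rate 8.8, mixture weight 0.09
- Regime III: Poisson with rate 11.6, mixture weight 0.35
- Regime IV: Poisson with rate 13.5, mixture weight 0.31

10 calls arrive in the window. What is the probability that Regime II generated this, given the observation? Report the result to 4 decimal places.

The responsibility of component k is π_k f_k(x) divided by Σ_j π_j f_j(x).
Poisson probabilities:
  L_I = 0.0440899
  L_II = 0.115684
  L_III = 0.11143
  L_IV = 0.0759625
Prior × likelihood for each component:
  π_I·L_I = 0.25 × 0.0440899 = 0.0110225
  π_II·L_II = 0.09 × 0.115684 = 0.0104115
  π_III·L_III = 0.35 × 0.11143 = 0.0390004
  π_IV·L_IV = 0.31 × 0.0759625 = 0.0235484
Evidence: 0.0110225 + 0.0104115 + 0.0390004 + 0.0235484 = 0.0839828
Responsibility of Regime II: 0.0104115 / 0.0839828 ≈ 0.1240

0.1240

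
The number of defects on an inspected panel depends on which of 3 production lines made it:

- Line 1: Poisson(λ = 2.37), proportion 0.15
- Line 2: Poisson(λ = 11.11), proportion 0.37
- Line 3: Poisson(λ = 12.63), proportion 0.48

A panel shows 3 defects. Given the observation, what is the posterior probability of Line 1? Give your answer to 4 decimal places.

Posterior ∝ prior × likelihood, so P(k | x) ∝ P(Z=k) f_k(x); normalise over all components.
Component likelihoods at x = 3 defects:
  f_1 = e^(−2.37)·2.37^3/3! = 0.207403
  f_2 = e^(−11.11)·11.11^3/3! = 0.00341963
  f_3 = e^(−12.63)·12.63^3/3! = 0.0010988
Prior × likelihood for each component:
  P(Z=1)·f_1 = 0.15 × 0.207403 = 0.0311105
  P(Z=2)·f_2 = 0.37 × 0.00341963 = 0.00126526
  P(Z=3)·f_3 = 0.48 × 0.0010988 = 0.000527425
Evidence: 0.0311105 + 0.00126526 + 0.000527425 = 0.0329032
P(Line 1 | data) = 0.0311105 / 0.0329032 ≈ 0.9455

0.9455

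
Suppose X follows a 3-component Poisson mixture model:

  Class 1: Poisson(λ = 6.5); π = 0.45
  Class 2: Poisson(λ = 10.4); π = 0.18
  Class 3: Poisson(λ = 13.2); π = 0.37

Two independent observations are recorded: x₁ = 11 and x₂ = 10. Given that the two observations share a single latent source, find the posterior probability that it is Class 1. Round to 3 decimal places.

The responsibility of component k is π_k f_k(x) divided by Σ_j π_j f_j(x).
Since both observations come from the same component, the likelihood for component k is f_k(x₁)·f_k(x₂).
  L_1 = [0.0329592] × [0.0557772] = 0.00183837
  L_2 = [0.117368] × [0.124139] = 0.0145699
  L_3 = [0.0982812] × [0.081901] = 0.00804933
Prior × likelihood for each component:
  π_1·L_1 = 0.45 × 0.00183837 = 0.000827268
  π_2·L_2 = 0.18 × 0.0145699 = 0.00262258
  π_3·L_3 = 0.37 × 0.00804933 = 0.00297825
Denominator: 0.000827268 + 0.00262258 + 0.00297825 = 0.0064281
P(Class 1 | data) = 0.000827268 / 0.0064281 ≈ 0.129

0.129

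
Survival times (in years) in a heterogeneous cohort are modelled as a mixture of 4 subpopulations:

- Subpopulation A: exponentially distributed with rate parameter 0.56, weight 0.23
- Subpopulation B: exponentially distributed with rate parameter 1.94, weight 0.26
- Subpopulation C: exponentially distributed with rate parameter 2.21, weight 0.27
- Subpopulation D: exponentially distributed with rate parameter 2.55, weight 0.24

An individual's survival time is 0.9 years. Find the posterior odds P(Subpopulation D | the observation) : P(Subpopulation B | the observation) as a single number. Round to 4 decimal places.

0.7007

Posterior odds = (π_i f_i(x)) / (π_j f_j(x)); the normalising sum cancels.
Component likelihoods at x = 0.9 years:
  L_A = 0.56·e^(−0.56·0.9) = 0.56·e^(−0.5040) = 0.338301
  L_B = 1.94·e^(−1.94·0.9) = 1.94·e^(−1.7460) = 0.338473
  L_C = 2.21·e^(−2.21·0.9) = 2.21·e^(−1.9890) = 0.302399
  L_D = 2.55·e^(−2.55·0.9) = 2.55·e^(−2.2950) = 0.256942
Odds = (0.24/0.26) × (0.256942/0.338473) = 0.923077 × 0.759121 ≈ 0.7007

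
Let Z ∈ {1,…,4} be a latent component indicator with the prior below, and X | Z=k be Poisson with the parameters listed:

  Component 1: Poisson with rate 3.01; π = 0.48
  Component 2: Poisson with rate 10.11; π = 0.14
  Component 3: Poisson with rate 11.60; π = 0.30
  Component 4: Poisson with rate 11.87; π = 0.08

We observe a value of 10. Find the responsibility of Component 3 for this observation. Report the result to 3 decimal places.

0.558

By Bayes' theorem, P(k | x) = π_k f_k(x) / Σ_j π_j f_j(x).
Component likelihoods at x = 10:
  p_1 = e^(−3.01)·3.01^10/10! = 0.000829231
  p_2 = e^(−10.11)·10.11^10/10! = 0.125035
  p_3 = e^(−11.60)·11.60^10/10! = 0.11143
  p_4 = e^(−11.87)·11.87^10/10! = 0.10707
Weight by the priors:
  π_1·p_1 = 0.48 × 0.000829231 = 0.000398031
  π_2·p_2 = 0.14 × 0.125035 = 0.0175049
  π_3·p_3 = 0.30 × 0.11143 = 0.0334289
  π_4·p_4 = 0.08 × 0.10707 = 0.00856562
Normaliser: 0.000398031 + 0.0175049 + 0.0334289 + 0.00856562 = 0.0598974
So the posterior for Component 3 is 0.0334289 / 0.0598974 ≈ 0.558.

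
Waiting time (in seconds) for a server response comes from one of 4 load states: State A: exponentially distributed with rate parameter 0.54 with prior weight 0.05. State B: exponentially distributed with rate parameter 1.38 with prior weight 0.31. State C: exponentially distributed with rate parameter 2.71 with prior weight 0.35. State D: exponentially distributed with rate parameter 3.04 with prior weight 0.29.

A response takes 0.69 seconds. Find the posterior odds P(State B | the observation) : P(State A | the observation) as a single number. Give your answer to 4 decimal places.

Posterior odds = (π_i f_i(x)) / (π_j f_j(x)); the normalising sum cancels.
Evaluate each component's likelihood at the observed value:
  p_A = 0.54·e^(−0.54·0.69) = 0.54·e^(−0.3726) = 0.372028
  p_B = 1.38·e^(−1.38·0.69) = 1.38·e^(−0.9522) = 0.53253
  p_C = 2.71·e^(−2.71·0.69) = 2.71·e^(−1.8699) = 0.417717
  p_D = 3.04·e^(−3.04·0.69) = 3.04·e^(−2.0976) = 0.373162
Posterior odds = (π_B·p_B) / (π_A·p_A) = (0.31·0.53253) / (0.05·0.372028) = 0.165084 / 0.0186014 ≈ 8.8748

8.8748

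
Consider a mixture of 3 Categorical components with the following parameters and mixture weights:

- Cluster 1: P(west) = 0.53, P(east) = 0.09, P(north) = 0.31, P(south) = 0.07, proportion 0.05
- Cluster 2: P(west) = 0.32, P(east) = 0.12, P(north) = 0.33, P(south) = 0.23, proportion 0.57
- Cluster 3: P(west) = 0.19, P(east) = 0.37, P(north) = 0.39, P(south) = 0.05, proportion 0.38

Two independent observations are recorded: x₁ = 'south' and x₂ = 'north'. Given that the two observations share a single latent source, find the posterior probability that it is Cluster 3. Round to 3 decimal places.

By Bayes' theorem, P(k | x) = π_k f_k(x) / Σ_j π_j f_j(x).
Since both observations come from the same component, the likelihood for component k is f_k(x₁)·f_k(x₂).
  f_1 = [P(south | comp) = 0.07] × [0.31] = 0.0217
  f_2 = [P(south | comp) = 0.23] × [0.33] = 0.0759
  f_3 = [P(south | comp) = 0.05] × [0.39] = 0.0195
Prior × likelihood for each component:
  π_1·f_1 = 0.05 × 0.0217 = 0.001085
  π_2·f_2 = 0.57 × 0.0759 = 0.043263
  π_3·f_3 = 0.38 × 0.0195 = 0.00741
Evidence: 0.001085 + 0.043263 + 0.00741 = 0.051758
P(Cluster 3 | data) = 0.00741 / 0.051758 ≈ 0.143

0.143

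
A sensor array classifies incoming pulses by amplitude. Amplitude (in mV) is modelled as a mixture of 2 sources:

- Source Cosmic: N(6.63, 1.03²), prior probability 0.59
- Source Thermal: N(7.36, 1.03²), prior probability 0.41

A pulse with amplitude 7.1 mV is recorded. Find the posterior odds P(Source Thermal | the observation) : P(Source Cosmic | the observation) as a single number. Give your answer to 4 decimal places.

0.7470

Since P(k|x) ∝ π_k f_k(x), the posterior odds are π_i f_i(x) / (π_j f_j(x)).
Component likelihoods at x = 7.1 mV:
  f_Cosmic = 0.349027
  f_Thermal = 0.375177
0.153823 / 0.205926 ≈ 0.7470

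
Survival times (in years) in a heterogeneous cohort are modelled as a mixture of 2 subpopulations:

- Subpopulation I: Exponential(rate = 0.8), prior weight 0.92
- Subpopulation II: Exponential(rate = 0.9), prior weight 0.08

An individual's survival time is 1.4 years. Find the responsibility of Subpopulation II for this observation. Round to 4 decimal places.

0.0784

Apply Bayes' rule: the posterior for each component is proportional to its prior times its likelihood at x.
Component likelihoods at x = 1.4 years:
  f_I = 0.261024
  f_II = 0.255289
Unnormalised posteriors:
  P(Z=I)·f_I = 0.92 × 0.261024 = 0.240142
  P(Z=II)·f_II = 0.08 × 0.255289 = 0.0204231
Marginal: 0.240142 + 0.0204231 = 0.260565
So the posterior for Subpopulation II is 0.0204231 / 0.260565 ≈ 0.0784.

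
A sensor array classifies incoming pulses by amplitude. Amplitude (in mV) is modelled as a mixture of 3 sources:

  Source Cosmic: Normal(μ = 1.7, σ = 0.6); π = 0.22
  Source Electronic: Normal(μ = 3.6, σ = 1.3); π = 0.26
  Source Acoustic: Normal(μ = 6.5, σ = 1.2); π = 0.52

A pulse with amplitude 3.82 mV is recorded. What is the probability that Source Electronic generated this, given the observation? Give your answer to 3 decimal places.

The responsibility of component k is π_k f_k(x) divided by Σ_j π_j f_j(x).
Evaluate each component's likelihood at the observed value:
  f_Cosmic = (1/(0.6·√(2π)))·exp(−(3.82−1.7)²/(2·0.6²)) = 0.664904·exp(-6.24222) = 0.00129359
  f_Electronic = (1/(1.3·√(2π)))·exp(−(3.82−3.6)²/(2·1.3²)) = 0.306879·exp(-0.01432) = 0.302516
  f_Acoustic = (1/(1.2·√(2π)))·exp(−(3.82−6.5)²/(2·1.2²)) = 0.332452·exp(-2.49389) = 0.0274566
Unnormalised posteriors:
  π_Cosmic·f_Cosmic = 0.22 × 0.00129359 = 0.000284589
  π_Electronic·f_Electronic = 0.26 × 0.302516 = 0.0786541
  π_Acoustic·f_Acoustic = 0.52 × 0.0274566 = 0.0142774
Marginal: 0.000284589 + 0.0786541 + 0.0142774 = 0.0932161
P(Source Electronic | x) = 0.0786541 / 0.0932161 ≈ 0.844

0.844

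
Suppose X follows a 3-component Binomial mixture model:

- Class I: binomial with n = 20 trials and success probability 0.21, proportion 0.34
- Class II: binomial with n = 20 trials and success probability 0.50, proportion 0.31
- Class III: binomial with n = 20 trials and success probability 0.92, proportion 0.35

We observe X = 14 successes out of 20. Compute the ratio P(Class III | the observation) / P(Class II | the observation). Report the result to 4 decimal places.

Only the two components matter; the odds are (π_i f_i(x)) / (π_j f_j(x)).
Evaluate each component's likelihood at the observed value:
  L_I = 3.05644e-06
  L_II = 0.0369644
  L_III = 0.00316194
0.00110668 / 0.011459 ≈ 0.0966

0.0966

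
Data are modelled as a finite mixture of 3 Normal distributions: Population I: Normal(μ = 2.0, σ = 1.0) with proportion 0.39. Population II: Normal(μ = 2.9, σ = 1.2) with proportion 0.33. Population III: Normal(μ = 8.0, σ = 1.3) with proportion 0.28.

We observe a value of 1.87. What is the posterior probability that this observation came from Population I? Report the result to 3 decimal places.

Posterior ∝ prior × likelihood, so P(k | x) ∝ w_k f_k(x); normalise over all components.
Component likelihoods at x = 1.87:
  p_I = (1/(1.0·√(2π)))·exp(−(1.87−2.0)²/(2·1.0²)) = 0.398942·exp(-0.00845) = 0.395585
  p_II = (1/(1.2·√(2π)))·exp(−(1.87−2.9)²/(2·1.2²)) = 0.332452·exp(-0.36837) = 0.230011
  p_III = (1/(1.3·√(2π)))·exp(−(1.87−8.0)²/(2·1.3²)) = 0.306879·exp(-11.11743) = 4.55753e-06
Unnormalised posteriors:
  w_I·p_I = 0.39 × 0.395585 = 0.154278
  w_II·p_II = 0.33 × 0.230011 = 0.0759036
  w_III·p_III = 0.28 × 4.55753e-06 = 1.27611e-06
Denominator: 0.154278 + 0.0759036 + 1.27611e-06 = 0.230183
P(Population I | 1.87) = 0.154278 / 0.230183 ≈ 0.670

0.670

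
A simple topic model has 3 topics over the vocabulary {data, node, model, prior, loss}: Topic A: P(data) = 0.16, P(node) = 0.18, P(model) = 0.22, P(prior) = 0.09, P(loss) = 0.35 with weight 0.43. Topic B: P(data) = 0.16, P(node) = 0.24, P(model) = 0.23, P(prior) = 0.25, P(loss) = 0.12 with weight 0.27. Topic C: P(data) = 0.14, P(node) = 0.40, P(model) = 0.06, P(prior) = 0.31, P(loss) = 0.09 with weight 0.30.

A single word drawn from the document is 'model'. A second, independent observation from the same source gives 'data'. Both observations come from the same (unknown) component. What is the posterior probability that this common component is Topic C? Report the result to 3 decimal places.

0.091

P(component k | x) = P(Z=k)·f_k(x) / marginal(x), where marginal(x) = Σ_j P(Z=j)·f_j(x).
Since both observations come from the same component, the likelihood for component k is f_k(x₁)·f_k(x₂).
  L_A = [0.22] × [0.16] = 0.0352
  L_B = [0.23] × [0.16] = 0.0368
  L_C = [0.06] × [0.14] = 0.0084
Unnormalised posteriors:
  P(Z=A)·L_A = 0.43 × 0.0352 = 0.015136
  P(Z=B)·L_B = 0.27 × 0.0368 = 0.009936
  P(Z=C)·L_C = 0.30 × 0.0084 = 0.00252
Evidence: 0.015136 + 0.009936 + 0.00252 = 0.027592
P(Topic C | x₁,x₂) = 0.00252 / 0.027592 ≈ 0.091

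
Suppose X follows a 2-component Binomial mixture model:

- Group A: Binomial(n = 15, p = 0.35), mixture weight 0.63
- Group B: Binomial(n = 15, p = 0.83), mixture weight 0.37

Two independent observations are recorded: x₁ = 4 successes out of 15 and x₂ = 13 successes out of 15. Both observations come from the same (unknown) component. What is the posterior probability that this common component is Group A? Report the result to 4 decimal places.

By Bayes' theorem, P(k | x) = P(Z=k) f_k(x) / Σ_j P(Z=j) f_j(x).
Since both observations come from the same component, the likelihood for component k is f_k(x₁)·f_k(x₂).
  p_A = [C(15,4)·0.35^4·0.65^11 = 1365·0.0150062·0.00875078 = 0.179247] × [5.24687e-05] = 9.40486e-06
  p_B = [C(15,4)·0.83^4·0.17^11 = 1365·0.474583·3.42719e-09 = 2.22015e-06] × [0.269217] = 5.97703e-07
Prior × likelihood for each component:
  P(Z=A)·p_A = 0.63 × 9.40486e-06 = 5.92506e-06
  P(Z=B)·p_B = 0.37 × 5.97703e-07 = 2.2115e-07
Sum: 5.92506e-06 + 2.2115e-07 = 6.14621e-06
P(Group A | x) ≈ 0.9640

0.9640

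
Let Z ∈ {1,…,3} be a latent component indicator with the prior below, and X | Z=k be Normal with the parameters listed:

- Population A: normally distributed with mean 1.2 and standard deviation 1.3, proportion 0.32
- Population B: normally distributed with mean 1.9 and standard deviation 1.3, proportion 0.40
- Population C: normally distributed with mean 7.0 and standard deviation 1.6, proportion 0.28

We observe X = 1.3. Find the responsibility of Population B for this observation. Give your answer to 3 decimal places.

0.530

The responsibility of component k is w_k f_k(x) divided by Σ_j w_j f_j(x).
Evaluate each component's likelihood at the observed value:
  f_A = 0.305972
  f_B = 0.275874
  f_C = 0.000437408
Weight by the priors:
  w_A·f_A = 0.32 × 0.305972 = 0.0979111
  w_B·f_B = 0.40 × 0.275874 = 0.11035
  w_C·f_C = 0.28 × 0.000437408 = 0.000122474
Normaliser: 0.0979111 + 0.11035 + 0.000122474 = 0.208383
So the posterior for Population B is 0.11035 / 0.208383 ≈ 0.530.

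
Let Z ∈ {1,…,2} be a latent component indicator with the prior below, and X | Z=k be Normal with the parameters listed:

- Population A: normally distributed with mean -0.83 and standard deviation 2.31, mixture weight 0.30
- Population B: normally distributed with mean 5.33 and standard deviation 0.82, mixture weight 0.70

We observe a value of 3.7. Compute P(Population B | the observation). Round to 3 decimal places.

The responsibility of component k is w_k f_k(x) divided by Σ_j w_j f_j(x).
Component likelihoods at x = 3.7:
  p_A = (1/(2.31·√(2π)))·exp(−(3.7−-0.83)²/(2·2.31²)) = 0.172702·exp(-1.92284) = 0.0252476
  p_B = (1/(0.82·√(2π)))·exp(−(3.7−5.33)²/(2·0.82²)) = 0.486515·exp(-1.97568) = 0.0674633
Weight by the priors:
  w_A·p_A = 0.30 × 0.0252476 = 0.00757429
  w_B·p_B = 0.70 × 0.0674633 = 0.0472243
Denominator: 0.00757429 + 0.0472243 = 0.0547986
Responsibility of Population B: 0.0472243 / 0.0547986 ≈ 0.862

0.862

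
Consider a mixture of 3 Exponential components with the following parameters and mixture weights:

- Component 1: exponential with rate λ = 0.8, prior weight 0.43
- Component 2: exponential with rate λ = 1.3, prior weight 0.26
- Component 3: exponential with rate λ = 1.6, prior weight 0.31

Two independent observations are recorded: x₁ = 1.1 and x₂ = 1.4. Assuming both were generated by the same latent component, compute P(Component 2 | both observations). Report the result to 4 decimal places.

0.2476

Apply Bayes' rule: the posterior for each component is proportional to its prior times its likelihood at x.
Since both observations come from the same component, the likelihood for component k is f_k(x₁)·f_k(x₂).
  L_1 = [0.8·e^(−0.8·1.1) = 0.8·e^(−0.8800) = 0.331826] × [0.261024] = 0.0866146
  L_2 = [1.3·e^(−1.3·1.1) = 1.3·e^(−1.4300) = 0.311102] × [0.210633] = 0.0655284
  L_3 = [1.6·e^(−1.6·1.1) = 1.6·e^(−1.7600) = 0.275272] × [0.170334] = 0.046888
Multiply by the mixture weights:
  π_1·L_1 = 0.43 × 0.0866146 = 0.0372443
  π_2·L_2 = 0.26 × 0.0655284 = 0.0170374
  π_3·L_3 = 0.31 × 0.046888 = 0.0145353
Evidence: 0.0372443 + 0.0170374 + 0.0145353 = 0.0688169
So the posterior for Component 2 is 0.0170374 / 0.0688169 ≈ 0.2476.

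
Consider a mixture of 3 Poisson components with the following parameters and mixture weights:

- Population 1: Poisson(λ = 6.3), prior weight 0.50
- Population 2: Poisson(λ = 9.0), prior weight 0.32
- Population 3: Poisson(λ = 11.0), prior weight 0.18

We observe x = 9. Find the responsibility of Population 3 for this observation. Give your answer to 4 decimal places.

0.1929

Apply Bayes' rule: the posterior for each component is proportional to its prior times its likelihood at x.
Evaluate each component's likelihood at the observed value:
  p_1 = 0.0791128
  p_2 = 0.131756
  p_3 = 0.108526
Weight by the priors:
  π_1·p_1 = 0.50 × 0.0791128 = 0.0395564
  π_2·p_2 = 0.32 × 0.131756 = 0.0421618
  π_3·p_3 = 0.18 × 0.108526 = 0.0195346
Evidence: 0.0395564 + 0.0421618 + 0.0195346 = 0.101253
P(Population 3 | 9) = 0.0195346 / 0.101253 ≈ 0.1929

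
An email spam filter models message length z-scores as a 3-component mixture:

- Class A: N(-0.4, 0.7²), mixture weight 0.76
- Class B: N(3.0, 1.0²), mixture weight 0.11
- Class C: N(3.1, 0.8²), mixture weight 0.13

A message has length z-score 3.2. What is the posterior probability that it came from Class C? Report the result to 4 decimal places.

0.5993

P(component k | x) = w_k·f_k(x) / marginal(x), where marginal(x) = Σ_j w_j·f_j(x).
Normal densities:
  f_A = (1/(0.7·√(2π)))·exp(−(3.2−-0.4)²/(2·0.7²)) = 0.569918·exp(-13.22449) = 1.02917e-06
  f_B = (1/(1.0·√(2π)))·exp(−(3.2−3.0)²/(2·1.0²)) = 0.398942·exp(-0.02000) = 0.391043
  f_C = (1/(0.8·√(2π)))·exp(−(3.2−3.1)²/(2·0.8²)) = 0.498678·exp(-0.00781) = 0.494797
Unnormalised posteriors:
  w_A·f_A = 0.76 × 1.02917e-06 = 7.82173e-07
  w_B·f_B = 0.11 × 0.391043 = 0.0430147
  w_C·f_C = 0.13 × 0.494797 = 0.0643236
Marginal: 7.82173e-07 + 0.0430147 + 0.0643236 = 0.107339
P(Class C | the observation) = 0.0643236 / 0.107339 ≈ 0.5993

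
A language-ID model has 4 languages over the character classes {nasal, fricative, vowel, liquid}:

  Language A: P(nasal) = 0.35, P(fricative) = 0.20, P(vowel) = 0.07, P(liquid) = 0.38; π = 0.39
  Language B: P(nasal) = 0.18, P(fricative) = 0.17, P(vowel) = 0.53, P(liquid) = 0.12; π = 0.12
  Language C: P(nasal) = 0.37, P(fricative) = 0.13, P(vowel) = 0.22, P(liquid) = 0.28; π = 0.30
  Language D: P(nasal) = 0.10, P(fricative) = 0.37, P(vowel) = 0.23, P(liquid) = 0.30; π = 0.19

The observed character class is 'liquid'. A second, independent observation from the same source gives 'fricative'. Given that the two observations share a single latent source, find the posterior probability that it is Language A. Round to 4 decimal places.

Apply Bayes' rule: the posterior for each component is proportional to its prior times its likelihood at x.
Since both observations come from the same component, the likelihood for component k is f_k(x₁)·f_k(x₂).
  f_A = [0.38] × [0.2] = 0.076
  f_B = [0.12] × [0.17] = 0.0204
  f_C = [0.28] × [0.13] = 0.0364
  f_D = [0.3] × [0.37] = 0.111
Prior × likelihood for each component:
  π_A·f_A = 0.39 × 0.076 = 0.02964
  π_B·f_B = 0.12 × 0.0204 = 0.002448
  π_C·f_C = 0.30 × 0.0364 = 0.01092
  π_D·f_D = 0.19 × 0.111 = 0.02109
Normaliser: 0.02964 + 0.002448 + 0.01092 + 0.02109 = 0.064098
Responsibility of Language A: 0.02964 / 0.064098 ≈ 0.4624

0.4624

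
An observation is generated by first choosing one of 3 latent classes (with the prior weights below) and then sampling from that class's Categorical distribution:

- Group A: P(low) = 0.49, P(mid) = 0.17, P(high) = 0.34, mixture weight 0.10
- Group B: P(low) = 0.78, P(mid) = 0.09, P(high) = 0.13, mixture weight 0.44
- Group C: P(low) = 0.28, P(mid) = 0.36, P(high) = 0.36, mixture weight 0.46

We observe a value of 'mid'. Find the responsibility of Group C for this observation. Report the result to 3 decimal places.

By Bayes' theorem, P(k | x) = π_k f_k(x) / Σ_j π_j f_j(x).
Evaluate each component's likelihood at the observed value:
  L_A = 0.17
  L_B = 0.09
  L_C = 0.36
Prior × likelihood for each component:
  π_A·L_A = 0.10 × 0.17 = 0.017
  π_B·L_B = 0.44 × 0.09 = 0.0396
  π_C·L_C = 0.46 × 0.36 = 0.1656
Normaliser: 0.017 + 0.0396 + 0.1656 = 0.2222
P(Group C | data) ≈ 0.745

0.745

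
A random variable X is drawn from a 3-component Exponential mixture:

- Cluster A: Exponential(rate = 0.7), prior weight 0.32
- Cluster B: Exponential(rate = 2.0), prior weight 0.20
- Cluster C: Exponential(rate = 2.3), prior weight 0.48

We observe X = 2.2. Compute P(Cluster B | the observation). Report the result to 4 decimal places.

By Bayes' theorem, P(k | x) = π_k f_k(x) / Σ_j π_j f_j(x).
Evaluate each component's likelihood at the observed value:
  p_A = 0.7·e^(−0.7·2.2) = 0.7·e^(−1.5400) = 0.150067
  p_B = 2.0·e^(−2.0·2.2) = 2.0·e^(−4.4000) = 0.0245547
  p_C = 2.3·e^(−2.3·2.2) = 2.3·e^(−5.0600) = 0.0145948
Weight by the priors:
  π_A·p_A = 0.32 × 0.150067 = 0.0480214
  π_B·p_B = 0.20 × 0.0245547 = 0.00491094
  π_C·p_C = 0.48 × 0.0145948 = 0.0070055
Denominator: 0.0480214 + 0.00491094 + 0.0070055 = 0.0599378
Responsibility of Cluster B: 0.00491094 / 0.0599378 ≈ 0.0819

0.0819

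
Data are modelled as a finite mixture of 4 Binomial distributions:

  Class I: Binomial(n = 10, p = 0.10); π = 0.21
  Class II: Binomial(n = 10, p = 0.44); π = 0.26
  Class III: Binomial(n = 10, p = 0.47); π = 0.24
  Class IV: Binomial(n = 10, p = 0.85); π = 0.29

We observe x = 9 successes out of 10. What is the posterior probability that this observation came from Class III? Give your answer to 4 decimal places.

P(component k | x) = P(Z=k)·f_k(x) / marginal(x), where marginal(x) = Σ_j P(Z=j)·f_j(x).
Component likelihoods at x = 9 successes out of 10:
  f_I = C(10,9)·0.10^9·0.90^1 = 10·1e-09·0.9 = 9e-09
  f_II = C(10,9)·0.44^9·0.56^1 = 10·0.000618122·0.56 = 0.00346148
  f_III = C(10,9)·0.47^9·0.53^1 = 10·0.00111913·0.53 = 0.00593139
  f_IV = C(10,9)·0.85^9·0.15^1 = 10·0.231617·0.15 = 0.347425
Weight by the priors:
  P(Z=I)·f_I = 0.21 × 9e-09 = 1.89e-09
  P(Z=II)·f_II = 0.26 × 0.00346148 = 0.000899985
  P(Z=III)·f_III = 0.24 × 0.00593139 = 0.00142353
  P(Z=IV)·f_IV = 0.29 × 0.347425 = 0.100753
Evidence: 1.89e-09 + 0.000899985 + 0.00142353 + 0.100753 = 0.103077
So the posterior for Class III is 0.00142353 / 0.103077 ≈ 0.0138.

0.0138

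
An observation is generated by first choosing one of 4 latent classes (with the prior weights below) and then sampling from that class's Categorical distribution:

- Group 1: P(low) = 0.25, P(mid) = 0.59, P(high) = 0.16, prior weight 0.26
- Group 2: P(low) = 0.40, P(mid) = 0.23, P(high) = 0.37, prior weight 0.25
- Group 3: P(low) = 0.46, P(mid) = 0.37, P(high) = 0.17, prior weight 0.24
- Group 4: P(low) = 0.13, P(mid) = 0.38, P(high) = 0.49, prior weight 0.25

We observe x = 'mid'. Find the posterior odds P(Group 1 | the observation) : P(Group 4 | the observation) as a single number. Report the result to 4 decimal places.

Posterior odds = (π_i f_i(x)) / (π_j f_j(x)); the normalising sum cancels.
Evaluate each component's likelihood at the observed value:
  p_1 = P(mid | comp) = 0.59
  p_2 = P(mid | comp) = 0.23
  p_3 = P(mid | comp) = 0.37
  p_4 = P(mid | comp) = 0.38
0.1534 / 0.095 ≈ 1.6147

1.6147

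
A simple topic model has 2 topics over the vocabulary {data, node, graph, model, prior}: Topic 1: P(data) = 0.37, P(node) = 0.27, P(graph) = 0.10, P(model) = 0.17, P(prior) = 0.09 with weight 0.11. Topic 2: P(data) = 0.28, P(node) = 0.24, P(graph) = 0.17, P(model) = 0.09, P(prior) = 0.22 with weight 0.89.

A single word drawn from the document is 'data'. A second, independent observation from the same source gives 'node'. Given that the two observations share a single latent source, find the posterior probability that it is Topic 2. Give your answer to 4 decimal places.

0.8448

Apply Bayes' rule: the posterior for each component is proportional to its prior times its likelihood at x.
Since both observations come from the same component, the likelihood for component k is f_k(x₁)·f_k(x₂).
  p_1 = [P(data | comp) = 0.37] × [0.27] = 0.0999
  p_2 = [P(data | comp) = 0.28] × [0.24] = 0.0672
Weight by the priors:
  P(Z=1)·p_1 = 0.11 × 0.0999 = 0.010989
  P(Z=2)·p_2 = 0.89 × 0.0672 = 0.059808
Denominator: 0.010989 + 0.059808 = 0.070797
P(Topic 2 | x₁,x₂) ≈ 0.8448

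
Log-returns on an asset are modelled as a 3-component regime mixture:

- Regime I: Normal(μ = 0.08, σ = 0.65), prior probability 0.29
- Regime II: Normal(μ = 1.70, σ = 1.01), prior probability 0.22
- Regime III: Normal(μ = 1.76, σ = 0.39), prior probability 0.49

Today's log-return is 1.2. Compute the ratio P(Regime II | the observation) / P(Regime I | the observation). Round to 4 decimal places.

Only the two components matter; the odds are (π_i f_i(x)) / (π_j f_j(x)).
Component likelihoods at x = 1.2:
  L_I = 0.139087
  L_II = 0.349439
  L_III = 0.364864
Odds = (0.22/0.29) × (0.349439/0.139087) = 0.758621 × 2.51237 ≈ 1.9059

1.9059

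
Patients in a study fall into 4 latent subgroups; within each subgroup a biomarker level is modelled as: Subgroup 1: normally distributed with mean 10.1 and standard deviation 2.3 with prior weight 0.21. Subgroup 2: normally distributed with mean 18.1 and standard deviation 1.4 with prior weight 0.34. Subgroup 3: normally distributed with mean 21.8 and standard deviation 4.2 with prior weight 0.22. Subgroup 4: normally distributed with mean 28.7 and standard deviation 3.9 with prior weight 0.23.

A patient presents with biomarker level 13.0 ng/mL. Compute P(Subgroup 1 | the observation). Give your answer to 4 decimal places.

0.8699

Apply Bayes' rule: the posterior for each component is proportional to its prior times its likelihood at x.
Component likelihoods at x = 13.0 ng/mL:
  f_1 = (1/(2.3·√(2π)))·exp(−(13.0−10.1)²/(2·2.3²)) = 0.173453·exp(-0.79490) = 0.0783363
  f_2 = (1/(1.4·√(2π)))·exp(−(13.0−18.1)²/(2·1.4²)) = 0.284959·exp(-6.63520) = 0.000374239
  f_3 = (1/(4.2·√(2π)))·exp(−(13.0−21.8)²/(2·4.2²)) = 0.094986·exp(-2.19501) = 0.0105774
  f_4 = (1/(3.9·√(2π)))·exp(−(13.0−28.7)²/(2·3.9²)) = 0.102293·exp(-8.10289) = 3.09602e-05
Multiply by the mixture weights:
  P(Z=1)·f_1 = 0.21 × 0.0783363 = 0.0164506
  P(Z=2)·f_2 = 0.34 × 0.000374239 = 0.000127241
  P(Z=3)·f_3 = 0.22 × 0.0105774 = 0.00232703
  P(Z=4)·f_4 = 0.23 × 3.09602e-05 = 7.12085e-06
Denominator: 0.0164506 + 0.000127241 + 0.00232703 + 7.12085e-06 = 0.018912
Responsibility of Subgroup 1: 0.0164506 / 0.018912 ≈ 0.8699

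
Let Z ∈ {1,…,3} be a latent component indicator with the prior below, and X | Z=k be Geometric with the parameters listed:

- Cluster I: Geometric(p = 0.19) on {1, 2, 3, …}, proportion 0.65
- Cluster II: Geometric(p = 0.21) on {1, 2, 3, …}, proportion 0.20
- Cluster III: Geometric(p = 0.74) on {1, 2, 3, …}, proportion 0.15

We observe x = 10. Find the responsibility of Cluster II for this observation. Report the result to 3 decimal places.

The responsibility of component k is P(Z=k) f_k(x) divided by Σ_j P(Z=j) f_j(x).
Evaluate each component's likelihood at the observed value:
  f_I = 0.028518
  f_II = 0.0251688
  f_III = 4.01783e-06
Prior × likelihood for each component:
  P(Z=I)·f_I = 0.65 × 0.028518 = 0.0185367
  P(Z=II)·f_II = 0.20 × 0.0251688 = 0.00503377
  P(Z=III)·f_III = 0.15 × 4.01783e-06 = 6.02675e-07
Marginal: 0.0185367 + 0.00503377 + 6.02675e-07 = 0.0235711
Responsibility of Cluster II: 0.00503377 / 0.0235711 ≈ 0.214

0.214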